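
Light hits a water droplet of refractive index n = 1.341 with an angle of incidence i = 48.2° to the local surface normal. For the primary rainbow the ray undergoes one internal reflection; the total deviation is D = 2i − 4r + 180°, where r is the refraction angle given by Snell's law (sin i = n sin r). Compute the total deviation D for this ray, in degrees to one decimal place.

sin r = sin 48.2° / 1.341 = 0.7455/1.341 = 0.5559; r = 33.77°.
D = 2·48.2° − 4·33.77° + 180° = 96.40° − 135.09° + 180° = 141.31°.

141.3°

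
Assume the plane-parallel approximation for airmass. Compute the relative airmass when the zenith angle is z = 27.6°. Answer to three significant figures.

1.13

X = sec z = 1/cos 27.6° = 1/0.8862 = 1.1284.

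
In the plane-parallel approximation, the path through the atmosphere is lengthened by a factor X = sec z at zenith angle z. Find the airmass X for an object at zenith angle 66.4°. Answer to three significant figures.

X = sec z = 1/cos 66.4° = 1/0.4003 = 2.4978.

2.50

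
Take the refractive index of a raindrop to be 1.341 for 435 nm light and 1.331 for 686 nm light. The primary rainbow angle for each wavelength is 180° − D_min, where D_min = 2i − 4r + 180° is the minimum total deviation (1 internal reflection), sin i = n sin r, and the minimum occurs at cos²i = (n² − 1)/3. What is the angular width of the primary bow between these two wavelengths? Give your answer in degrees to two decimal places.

1.44°

At 435 nm (n = 1.341): cos²i = 0.26609 → i = 58.946°, r = 39.705°, D_min = 139.071°, rainbow angle = 40.929°.
At 686 nm (n = 1.331): cos²i = 0.25719 → i = 59.527°, r = 40.356°, D_min = 137.630°, rainbow angle = 42.370°.
Angular width = |40.929° − 42.370°| = 1.441°.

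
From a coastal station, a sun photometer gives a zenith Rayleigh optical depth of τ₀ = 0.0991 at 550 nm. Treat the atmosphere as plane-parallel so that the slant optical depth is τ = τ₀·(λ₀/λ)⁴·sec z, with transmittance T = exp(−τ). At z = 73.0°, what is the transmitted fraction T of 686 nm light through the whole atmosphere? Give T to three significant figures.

sec 73.0° = 3.4203.
τ = 0.0991 × (550/686)⁴ × 3.4203 = 0.0991 × 0.4132 × 3.4203 = 0.1401.
T = exp(−0.1401) = 0.8693.

0.869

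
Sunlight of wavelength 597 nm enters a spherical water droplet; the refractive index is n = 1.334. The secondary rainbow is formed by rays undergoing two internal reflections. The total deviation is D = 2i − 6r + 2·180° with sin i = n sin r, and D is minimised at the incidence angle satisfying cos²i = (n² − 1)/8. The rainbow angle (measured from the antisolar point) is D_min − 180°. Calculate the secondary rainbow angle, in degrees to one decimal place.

51.2°

cos²i = (1.77956 − 1)/8 = 0.09744; i = arccos(0.31216) = 71.810°.
sin r = sin 71.810°/1.334 = 0.71217; r = 45.411°.
D_min = 2·71.810° − 6·45.411° + 360° = 231.153°.
Rainbow angle = D_min − 180° = 51.153°.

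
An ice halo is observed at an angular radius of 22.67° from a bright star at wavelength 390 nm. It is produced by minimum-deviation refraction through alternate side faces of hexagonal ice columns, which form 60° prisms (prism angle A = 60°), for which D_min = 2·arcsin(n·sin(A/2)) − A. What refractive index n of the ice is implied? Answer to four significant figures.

1.321

Rearranging: n = sin((D_min + A)/2) / sin(A/2).
(D_min + A)/2 = (22.67° + 60°)/2 = 41.335°.
n = sin 41.335° / sin 30° = 0.6605 / 0.5000 = 1.3209.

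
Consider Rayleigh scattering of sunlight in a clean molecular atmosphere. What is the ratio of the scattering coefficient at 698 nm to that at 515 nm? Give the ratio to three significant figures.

Rayleigh scattering ∝ λ⁻⁴, so the ratio of coefficients is the inverse fourth power of the wavelength ratio.
σ(698)/σ(515) = (515/698)⁴ = (0.7378)⁴ = 0.2964.

0.296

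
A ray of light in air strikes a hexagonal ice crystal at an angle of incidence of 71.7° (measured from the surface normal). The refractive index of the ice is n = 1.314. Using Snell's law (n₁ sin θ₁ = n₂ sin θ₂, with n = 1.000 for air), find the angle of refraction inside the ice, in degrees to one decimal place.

Snell: sin θ_r = sin θ_i / n = sin 71.7° / 1.314 = 0.9494 / 1.314 = 0.7225.
θ_r = arcsin(0.7225) = 46.27°.

46.3°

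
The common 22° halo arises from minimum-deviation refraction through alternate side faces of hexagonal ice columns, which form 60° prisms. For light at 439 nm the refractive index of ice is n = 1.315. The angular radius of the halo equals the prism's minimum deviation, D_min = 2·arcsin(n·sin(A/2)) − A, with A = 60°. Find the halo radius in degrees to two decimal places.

n·sin(A/2) = 1.315 × sin 30° = 1.315 × 0.5000 = 0.6575.
D_min = 2·arcsin(0.6575) − 60° = 2 × 41.109° − 60° = 22.219°.

22.22°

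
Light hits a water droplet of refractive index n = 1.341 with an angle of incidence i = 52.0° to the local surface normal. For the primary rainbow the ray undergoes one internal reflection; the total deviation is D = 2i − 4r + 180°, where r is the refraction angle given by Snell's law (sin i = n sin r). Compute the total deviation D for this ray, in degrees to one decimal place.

sin r = sin 52.0° / 1.341 = 0.7880/1.341 = 0.5876; r = 35.99°.
D = 2·52.0° − 4·35.99° + 180° = 104.00° − 143.96° + 180° = 140.04°.

140.0°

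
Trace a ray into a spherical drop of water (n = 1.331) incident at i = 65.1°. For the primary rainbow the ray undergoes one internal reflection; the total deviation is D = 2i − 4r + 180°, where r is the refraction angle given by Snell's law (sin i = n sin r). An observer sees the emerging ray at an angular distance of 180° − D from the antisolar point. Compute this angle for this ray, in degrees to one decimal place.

sin r = sin 65.1° / 1.331 = 0.9070/1.331 = 0.6815; r = 42.96°.
D = 2·65.1° − 4·42.96° + 180° = 130.20° − 171.84° + 180° = 138.36°.
Angle from antisolar point = 180° − D = 41.64°.

41.6°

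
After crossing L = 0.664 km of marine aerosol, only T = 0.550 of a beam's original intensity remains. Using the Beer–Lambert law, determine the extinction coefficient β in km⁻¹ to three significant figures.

Beer–Lambert: T = exp(−βL) ⇒ β = −ln(T)/L = −ln(0.550)/0.664 = 0.5978/0.664 = 0.9004 km⁻¹.

0.900 km⁻¹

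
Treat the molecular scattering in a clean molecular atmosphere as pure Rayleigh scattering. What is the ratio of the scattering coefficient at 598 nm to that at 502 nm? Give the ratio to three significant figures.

Rayleigh scattering ∝ λ⁻⁴, so the ratio of coefficients is the inverse fourth power of the wavelength ratio.
σ(598)/σ(502) = (502/598)⁴ = (0.8395)⁴ = 0.4966.

0.497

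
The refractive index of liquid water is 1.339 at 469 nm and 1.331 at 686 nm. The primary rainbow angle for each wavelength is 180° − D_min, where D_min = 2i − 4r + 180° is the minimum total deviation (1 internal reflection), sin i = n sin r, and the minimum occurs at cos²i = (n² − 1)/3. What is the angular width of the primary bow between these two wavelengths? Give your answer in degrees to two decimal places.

1.16°

At 469 nm (n = 1.339): cos²i = 0.26431 → i = 59.062°, r = 39.834°, D_min = 138.786°, rainbow angle = 41.214°.
At 686 nm (n = 1.331): cos²i = 0.25719 → i = 59.527°, r = 40.356°, D_min = 137.630°, rainbow angle = 42.370°.
Angular width = |41.214° − 42.370°| = 1.156°.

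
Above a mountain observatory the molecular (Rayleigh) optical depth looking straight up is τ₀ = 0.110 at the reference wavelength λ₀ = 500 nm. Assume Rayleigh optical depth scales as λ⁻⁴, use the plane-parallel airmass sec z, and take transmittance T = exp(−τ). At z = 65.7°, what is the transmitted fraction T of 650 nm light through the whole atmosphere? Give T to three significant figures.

sec 65.7° = 2.4300.
τ = 0.110 × (500/650)⁴ × 2.4300 = 0.110 × 0.3501 × 2.4300 = 0.0936.
T = exp(−0.0936) = 0.9107.

0.911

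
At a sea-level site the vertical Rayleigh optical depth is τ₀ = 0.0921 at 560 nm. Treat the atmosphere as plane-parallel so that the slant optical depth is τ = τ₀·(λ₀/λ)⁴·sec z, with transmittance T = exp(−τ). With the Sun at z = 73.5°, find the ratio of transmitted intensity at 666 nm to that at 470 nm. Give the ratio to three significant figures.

Airmass: sec 73.5° = 3.5209.
τ(666 nm) = 0.0921 × (560/666)⁴ × 3.5209 = 0.0921 × 0.4999 × 3.5209 = 0.1621.
τ(470 nm) = 0.0921 × (560/470)⁴ × 3.5209 = 0.0921 × 2.0154 × 3.5209 = 0.6535.
T(666)/T(470) = exp(τ_B − τ_A) = exp(0.4915) = 1.6347.

1.63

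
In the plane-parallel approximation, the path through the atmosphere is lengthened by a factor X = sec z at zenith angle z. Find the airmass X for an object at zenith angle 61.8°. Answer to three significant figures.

X = sec z = 1/cos 61.8° = 1/0.4726 = 2.1162.

2.12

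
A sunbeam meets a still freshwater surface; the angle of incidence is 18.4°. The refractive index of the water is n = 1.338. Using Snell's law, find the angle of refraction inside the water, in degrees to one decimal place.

13.6°

Snell: sin θ_r = sin θ_i / n = sin 18.4° / 1.338 = 0.3156 / 1.338 = 0.2359.
θ_r = arcsin(0.2359) = 13.65°.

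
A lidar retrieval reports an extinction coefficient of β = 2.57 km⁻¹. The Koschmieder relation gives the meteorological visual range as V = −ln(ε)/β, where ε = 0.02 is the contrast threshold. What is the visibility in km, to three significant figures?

1.52 km

V = −ln(0.02) / 2.57 = 3.912 / 2.57 = 1.5222 km.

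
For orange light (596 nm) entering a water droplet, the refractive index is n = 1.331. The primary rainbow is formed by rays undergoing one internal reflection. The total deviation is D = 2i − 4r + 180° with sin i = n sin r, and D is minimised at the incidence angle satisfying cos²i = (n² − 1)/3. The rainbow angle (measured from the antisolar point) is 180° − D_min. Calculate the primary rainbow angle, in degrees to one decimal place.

42.4°

cos²i = (1.77156 − 1)/3 = 0.25719; i = arccos(0.50714) = 59.527°.
sin r = sin 59.527°/1.331 = 0.64753; r = 40.356°.
D_min = 2·59.527° − 4·40.356° + 180° = 137.630°.
Rainbow angle = 180° − D_min = 42.370°.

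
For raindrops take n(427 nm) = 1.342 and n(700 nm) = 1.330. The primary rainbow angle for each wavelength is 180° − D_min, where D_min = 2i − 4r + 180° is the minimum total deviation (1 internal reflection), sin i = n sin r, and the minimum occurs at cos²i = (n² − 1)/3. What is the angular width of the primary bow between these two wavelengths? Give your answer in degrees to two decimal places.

At 427 nm (n = 1.342): cos²i = 0.26699 → i = 58.888°, r = 39.641°, D_min = 139.213°, rainbow angle = 40.787°.
At 700 nm (n = 1.330): cos²i = 0.25630 → i = 59.585°, r = 40.422°, D_min = 137.484°, rainbow angle = 42.516°.
Angular width = |40.787° − 42.516°| = 1.729°.

1.73°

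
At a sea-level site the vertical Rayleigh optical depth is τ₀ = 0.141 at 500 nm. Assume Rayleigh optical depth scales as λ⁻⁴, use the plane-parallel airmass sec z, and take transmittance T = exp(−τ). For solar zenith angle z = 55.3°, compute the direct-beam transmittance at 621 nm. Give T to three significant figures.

0.901

sec 55.3° = 1.7566.
τ = 0.141 × (500/621)⁴ × 1.7566 = 0.141 × 0.4203 × 1.7566 = 0.1041.
T = exp(−0.1041) = 0.9011.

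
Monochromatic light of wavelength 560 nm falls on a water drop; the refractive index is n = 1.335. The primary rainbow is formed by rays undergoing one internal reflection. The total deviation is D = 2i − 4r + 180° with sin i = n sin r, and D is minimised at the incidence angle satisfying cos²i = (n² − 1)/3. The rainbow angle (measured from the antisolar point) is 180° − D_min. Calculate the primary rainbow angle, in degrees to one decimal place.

41.8°

cos²i = (1.78222 − 1)/3 = 0.26074; i = arccos(0.51063) = 59.294°.
sin r = sin 59.294°/1.335 = 0.64405; r = 40.094°.
D_min = 2·59.294° − 4·40.094° + 180° = 138.212°.
Rainbow angle = 180° − D_min = 41.788°.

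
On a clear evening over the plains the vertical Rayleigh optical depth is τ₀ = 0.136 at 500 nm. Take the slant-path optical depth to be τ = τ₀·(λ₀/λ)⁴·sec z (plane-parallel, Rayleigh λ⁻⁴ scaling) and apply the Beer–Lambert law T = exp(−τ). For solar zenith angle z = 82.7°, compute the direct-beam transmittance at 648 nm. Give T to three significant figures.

0.684

sec 82.7° = 7.8700.
τ = 0.136 × (500/648)⁴ × 7.8700 = 0.136 × 0.3545 × 7.8700 = 0.3794.
T = exp(−0.3794) = 0.6843.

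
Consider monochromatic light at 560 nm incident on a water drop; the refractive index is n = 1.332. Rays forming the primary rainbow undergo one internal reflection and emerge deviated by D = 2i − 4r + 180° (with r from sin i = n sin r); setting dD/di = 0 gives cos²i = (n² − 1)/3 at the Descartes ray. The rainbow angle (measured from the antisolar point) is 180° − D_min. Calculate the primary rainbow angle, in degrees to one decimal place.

42.2°

cos²i = (1.77422 − 1)/3 = 0.25807; i = arccos(0.50801) = 59.469°.
sin r = sin 59.469°/1.332 = 0.64666; r = 40.290°.
D_min = 2·59.469° − 4·40.290° + 180° = 137.776°.
Rainbow angle = 180° − D_min = 42.224°.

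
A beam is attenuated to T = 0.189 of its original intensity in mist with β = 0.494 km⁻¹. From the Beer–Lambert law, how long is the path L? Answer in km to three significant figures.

3.37 km

Beer–Lambert: T = exp(−βL) ⇒ L = −ln(T)/β = −ln(0.189)/0.494 = 1.6660/0.494 = 3.372 km.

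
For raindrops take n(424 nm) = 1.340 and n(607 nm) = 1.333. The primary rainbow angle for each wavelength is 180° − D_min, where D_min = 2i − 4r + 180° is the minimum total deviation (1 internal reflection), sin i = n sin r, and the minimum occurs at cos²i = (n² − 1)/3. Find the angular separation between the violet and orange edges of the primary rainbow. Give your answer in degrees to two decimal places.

At 424 nm (n = 1.340): cos²i = 0.26520 → i = 59.004°, r = 39.770°, D_min = 138.929°, rainbow angle = 41.071°.
At 607 nm (n = 1.333): cos²i = 0.25896 → i = 59.410°, r = 40.225°, D_min = 137.922°, rainbow angle = 42.078°.
Angular width = |41.071° − 42.078°| = 1.007°.

1.01°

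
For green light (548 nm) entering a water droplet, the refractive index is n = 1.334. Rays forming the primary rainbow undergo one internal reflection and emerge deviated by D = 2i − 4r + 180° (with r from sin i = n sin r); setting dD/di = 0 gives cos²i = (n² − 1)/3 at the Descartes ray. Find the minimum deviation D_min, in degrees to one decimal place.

cos²i = (1.77956 − 1)/3 = 0.25985; i = arccos(0.50976) = 59.352°.
sin r = sin 59.352°/1.334 = 0.64492; r = 40.159°.
D_min = 2·59.352° − 4·40.159° + 180° = 138.067°.

138.1°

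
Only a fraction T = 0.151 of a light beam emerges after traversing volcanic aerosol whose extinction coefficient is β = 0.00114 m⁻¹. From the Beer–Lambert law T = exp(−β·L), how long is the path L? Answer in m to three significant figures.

1660 m

Beer–Lambert: T = exp(−βL) ⇒ L = −ln(T)/β = −ln(0.151)/0.00114 = 1.8905/0.00114 = 1658 m.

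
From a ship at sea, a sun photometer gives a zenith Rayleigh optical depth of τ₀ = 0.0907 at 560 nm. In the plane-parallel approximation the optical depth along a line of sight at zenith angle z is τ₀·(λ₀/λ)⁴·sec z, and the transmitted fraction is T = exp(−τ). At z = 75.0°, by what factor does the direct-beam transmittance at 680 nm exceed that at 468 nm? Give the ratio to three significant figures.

1.75

Airmass: sec 75.0° = 3.8637.
τ(680 nm) = 0.0907 × (560/680)⁴ × 3.8637 = 0.0907 × 0.4600 × 3.8637 = 0.1612.
τ(468 nm) = 0.0907 × (560/468)⁴ × 3.8637 = 0.0907 × 2.0501 × 3.8637 = 0.7184.
T(680)/T(468) = exp(τ_B − τ_A) = exp(0.5572) = 1.7458.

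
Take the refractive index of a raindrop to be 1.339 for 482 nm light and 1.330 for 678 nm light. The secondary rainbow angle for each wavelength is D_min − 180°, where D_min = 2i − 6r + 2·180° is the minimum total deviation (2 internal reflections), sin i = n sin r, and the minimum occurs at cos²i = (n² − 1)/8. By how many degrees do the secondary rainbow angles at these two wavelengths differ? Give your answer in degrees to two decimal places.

2.35°

At 482 nm (n = 1.339): cos²i = 0.09912 → i = 71.650°, r = 45.141°, D_min = 232.451°, rainbow angle = 52.451°.
At 678 nm (n = 1.330): cos²i = 0.09611 → i = 71.940°, r = 45.630°, D_min = 230.101°, rainbow angle = 50.101°.
Angular width = |52.451° − 50.101°| = 2.350°.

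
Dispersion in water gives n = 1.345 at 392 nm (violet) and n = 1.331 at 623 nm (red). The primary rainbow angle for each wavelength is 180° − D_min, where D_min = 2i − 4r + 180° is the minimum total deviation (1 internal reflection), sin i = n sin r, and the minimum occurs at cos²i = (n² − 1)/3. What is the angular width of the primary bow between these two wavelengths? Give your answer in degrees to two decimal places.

2.01°

At 392 nm (n = 1.345): cos²i = 0.26967 → i = 58.715°, r = 39.448°, D_min = 139.635°, rainbow angle = 40.365°.
At 623 nm (n = 1.331): cos²i = 0.25719 → i = 59.527°, r = 40.356°, D_min = 137.630°, rainbow angle = 42.370°.
Angular width = |40.365° − 42.370°| = 2.005°.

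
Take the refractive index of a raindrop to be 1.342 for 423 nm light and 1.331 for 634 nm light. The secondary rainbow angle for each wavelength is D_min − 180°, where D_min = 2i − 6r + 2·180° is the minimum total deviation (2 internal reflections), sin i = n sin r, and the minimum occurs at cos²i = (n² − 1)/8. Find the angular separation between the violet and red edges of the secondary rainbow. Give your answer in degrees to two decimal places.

2.86°

At 423 nm (n = 1.342): cos²i = 0.10012 → i = 71.554°, r = 44.981°, D_min = 233.222°, rainbow angle = 53.222°.
At 634 nm (n = 1.331): cos²i = 0.09645 → i = 71.907°, r = 45.575°, D_min = 230.365°, rainbow angle = 50.365°.
Angular width = |53.222° − 50.365°| = 2.857°.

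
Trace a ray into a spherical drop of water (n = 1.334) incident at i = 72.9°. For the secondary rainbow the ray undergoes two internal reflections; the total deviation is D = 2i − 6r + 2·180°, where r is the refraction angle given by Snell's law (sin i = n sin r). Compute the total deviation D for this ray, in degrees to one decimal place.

231.2°

sin r = sin 72.9° / 1.334 = 0.9558/1.334 = 0.7165; r = 45.77°.
D = 2·72.9° − 6·45.77° + 2·180° = 145.80° − 274.59° + 360° = 231.21°.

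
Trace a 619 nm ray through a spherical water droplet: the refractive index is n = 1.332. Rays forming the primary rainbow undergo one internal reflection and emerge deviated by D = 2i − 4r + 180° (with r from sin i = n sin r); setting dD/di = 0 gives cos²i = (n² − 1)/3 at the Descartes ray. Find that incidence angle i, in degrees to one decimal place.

59.5°

cos²i = (1.332² − 1)/3 = (1.77422 − 1)/3 = 0.25807.
cos i = 0.50801, so i = 59.469°.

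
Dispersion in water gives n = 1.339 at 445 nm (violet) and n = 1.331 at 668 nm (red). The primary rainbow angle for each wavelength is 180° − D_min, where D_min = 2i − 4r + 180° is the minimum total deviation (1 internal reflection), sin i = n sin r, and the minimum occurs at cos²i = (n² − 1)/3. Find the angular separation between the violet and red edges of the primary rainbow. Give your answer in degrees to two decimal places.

At 445 nm (n = 1.339): cos²i = 0.26431 → i = 59.062°, r = 39.834°, D_min = 138.786°, rainbow angle = 41.214°.
At 668 nm (n = 1.331): cos²i = 0.25719 → i = 59.527°, r = 40.356°, D_min = 137.630°, rainbow angle = 42.370°.
Angular width = |41.214° − 42.370°| = 1.156°.

1.16°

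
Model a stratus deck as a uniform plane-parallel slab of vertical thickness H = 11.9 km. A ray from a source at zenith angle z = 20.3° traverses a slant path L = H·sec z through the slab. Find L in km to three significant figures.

sec z = 1/cos 20.3° = 1.0662.
L = 11.9 × 1.0662 = 12.688 km.

12.7 km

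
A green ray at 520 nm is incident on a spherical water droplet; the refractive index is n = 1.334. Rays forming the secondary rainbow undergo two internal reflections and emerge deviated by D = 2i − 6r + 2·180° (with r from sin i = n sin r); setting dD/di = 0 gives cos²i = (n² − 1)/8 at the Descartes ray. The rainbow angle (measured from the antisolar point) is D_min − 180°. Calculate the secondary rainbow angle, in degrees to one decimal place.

51.2°

cos²i = (1.77956 − 1)/8 = 0.09744; i = arccos(0.31216) = 71.810°.
sin r = sin 71.810°/1.334 = 0.71217; r = 45.411°.
D_min = 2·71.810° − 6·45.411° + 360° = 231.153°.
Rainbow angle = D_min − 180° = 51.153°.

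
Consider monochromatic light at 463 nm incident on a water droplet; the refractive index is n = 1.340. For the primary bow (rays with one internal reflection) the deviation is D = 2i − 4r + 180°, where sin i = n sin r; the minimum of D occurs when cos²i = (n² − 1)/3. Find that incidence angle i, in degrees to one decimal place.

cos²i = (1.340² − 1)/3 = (1.79560 − 1)/3 = 0.26520.
cos i = 0.51498, so i = 59.004°.

59.0°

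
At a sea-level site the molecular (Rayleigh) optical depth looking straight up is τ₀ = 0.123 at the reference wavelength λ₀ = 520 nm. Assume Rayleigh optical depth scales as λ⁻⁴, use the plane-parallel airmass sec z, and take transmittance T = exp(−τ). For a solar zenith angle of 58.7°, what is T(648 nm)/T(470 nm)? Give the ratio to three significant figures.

1.29

Airmass: sec 58.7° = 1.9249.
τ(648 nm) = 0.123 × (520/648)⁴ × 1.9249 = 0.123 × 0.4147 × 1.9249 = 0.0982.
τ(470 nm) = 0.123 × (520/470)⁴ × 1.9249 = 0.123 × 1.4984 × 1.9249 = 0.3548.
T(648)/T(470) = exp(τ_B − τ_A) = exp(0.2566) = 1.2925.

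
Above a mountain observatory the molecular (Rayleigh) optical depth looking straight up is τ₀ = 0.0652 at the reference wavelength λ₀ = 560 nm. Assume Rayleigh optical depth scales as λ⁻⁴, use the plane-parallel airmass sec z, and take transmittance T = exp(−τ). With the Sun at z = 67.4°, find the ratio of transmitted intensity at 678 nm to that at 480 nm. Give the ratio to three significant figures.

Airmass: sec 67.4° = 2.6022.
τ(678 nm) = 0.0652 × (560/678)⁴ × 2.6022 = 0.0652 × 0.4654 × 2.6022 = 0.0790.
τ(480 nm) = 0.0652 × (560/480)⁴ × 2.6022 = 0.0652 × 1.8526 × 2.6022 = 0.3143.
T(678)/T(480) = exp(τ_B − τ_A) = exp(0.2354) = 1.2654.

1.27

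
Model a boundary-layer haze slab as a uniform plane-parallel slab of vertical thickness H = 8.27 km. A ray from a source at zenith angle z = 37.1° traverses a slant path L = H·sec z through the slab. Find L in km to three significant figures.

sec z = 1/cos 37.1° = 1.2538.
L = 8.27 × 1.2538 = 10.369 km.

10.4 km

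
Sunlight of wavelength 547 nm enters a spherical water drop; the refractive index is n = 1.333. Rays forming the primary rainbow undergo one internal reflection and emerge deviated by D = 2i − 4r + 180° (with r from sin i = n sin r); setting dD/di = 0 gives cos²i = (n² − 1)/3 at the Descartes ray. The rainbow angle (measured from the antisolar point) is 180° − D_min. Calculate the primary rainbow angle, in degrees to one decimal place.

42.1°

cos²i = (1.77689 − 1)/3 = 0.25896; i = arccos(0.50888) = 59.410°.
sin r = sin 59.410°/1.333 = 0.64579; r = 40.225°.
D_min = 2·59.410° − 4·40.225° + 180° = 137.922°.
Rainbow angle = 180° − D_min = 42.078°.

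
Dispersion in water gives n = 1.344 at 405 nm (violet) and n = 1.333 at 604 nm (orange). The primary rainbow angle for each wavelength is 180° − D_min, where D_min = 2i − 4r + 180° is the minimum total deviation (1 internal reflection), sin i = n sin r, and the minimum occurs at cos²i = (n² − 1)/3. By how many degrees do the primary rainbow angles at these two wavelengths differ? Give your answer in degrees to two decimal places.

At 405 nm (n = 1.344): cos²i = 0.26878 → i = 58.772°, r = 39.512°, D_min = 139.495°, rainbow angle = 40.505°.
At 604 nm (n = 1.333): cos²i = 0.25896 → i = 59.410°, r = 40.225°, D_min = 137.922°, rainbow angle = 42.078°.
Angular width = |40.505° − 42.078°| = 1.573°.

1.57°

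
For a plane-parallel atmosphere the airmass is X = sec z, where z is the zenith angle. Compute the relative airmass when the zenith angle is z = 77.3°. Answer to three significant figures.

X = sec z = 1/cos 77.3° = 1/0.2198 = 4.5486.

4.55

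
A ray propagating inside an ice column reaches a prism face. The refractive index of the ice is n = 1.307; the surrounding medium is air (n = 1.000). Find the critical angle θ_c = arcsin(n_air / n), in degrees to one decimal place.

sin θ_c = n_air / n = 1.000 / 1.307 = 0.7651.
θ_c = arcsin(0.7651) = 49.92°.

49.9°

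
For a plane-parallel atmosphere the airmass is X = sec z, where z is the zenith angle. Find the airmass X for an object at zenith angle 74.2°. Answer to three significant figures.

X = sec z = 1/cos 74.2° = 1/0.2723 = 3.6727.

3.67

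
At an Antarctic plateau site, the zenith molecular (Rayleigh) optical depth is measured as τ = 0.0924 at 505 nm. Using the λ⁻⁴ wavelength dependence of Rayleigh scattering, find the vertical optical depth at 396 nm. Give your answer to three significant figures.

τ(396 nm) = τ(505 nm) × (505/396)⁴ = 0.0924 × (1.2753)⁴ = 0.0924 × 2.6448 = 0.2444.

0.244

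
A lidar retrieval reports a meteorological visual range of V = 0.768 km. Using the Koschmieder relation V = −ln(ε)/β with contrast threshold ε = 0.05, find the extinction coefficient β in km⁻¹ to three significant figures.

β = −ln(0.05) / V = 2.996 / 0.768 = 3.9007 km⁻¹.

3.90 km⁻¹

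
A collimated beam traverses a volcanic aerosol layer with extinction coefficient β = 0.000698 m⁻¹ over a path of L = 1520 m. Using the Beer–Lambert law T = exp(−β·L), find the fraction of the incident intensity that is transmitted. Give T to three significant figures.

0.346

τ = β·L = 0.000698 × 1520 = 1.0610.
T = exp(−1.0610) = 0.3461.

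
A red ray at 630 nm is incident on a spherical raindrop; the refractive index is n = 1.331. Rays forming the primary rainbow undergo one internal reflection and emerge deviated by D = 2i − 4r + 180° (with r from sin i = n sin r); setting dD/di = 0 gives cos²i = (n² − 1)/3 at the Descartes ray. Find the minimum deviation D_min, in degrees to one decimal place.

cos²i = (1.77156 − 1)/3 = 0.25719; i = arccos(0.50714) = 59.527°.
sin r = sin 59.527°/1.331 = 0.64753; r = 40.356°.
D_min = 2·59.527° − 4·40.356° + 180° = 137.630°.

137.6°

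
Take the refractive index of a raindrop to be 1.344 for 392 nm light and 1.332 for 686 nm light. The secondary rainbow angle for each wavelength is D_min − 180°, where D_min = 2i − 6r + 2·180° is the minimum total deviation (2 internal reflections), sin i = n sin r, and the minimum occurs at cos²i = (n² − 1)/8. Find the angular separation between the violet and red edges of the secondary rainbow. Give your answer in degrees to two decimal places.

3.10°

At 392 nm (n = 1.344): cos²i = 0.10079 → i = 71.490°, r = 44.874°, D_min = 233.733°, rainbow angle = 53.733°.
At 686 nm (n = 1.332): cos²i = 0.09678 → i = 71.875°, r = 45.520°, D_min = 230.628°, rainbow angle = 50.628°.
Angular width = |53.733° − 50.628°| = 3.104°.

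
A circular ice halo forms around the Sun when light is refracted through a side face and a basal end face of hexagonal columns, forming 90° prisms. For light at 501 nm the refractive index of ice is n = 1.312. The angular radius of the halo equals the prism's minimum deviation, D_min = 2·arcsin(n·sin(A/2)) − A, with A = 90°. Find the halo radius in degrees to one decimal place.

n·sin(A/2) = 1.312 × sin 45° = 1.312 × 0.7071 = 0.9277.
D_min = 2·arcsin(0.9277) − 90° = 2 × 68.083° − 90° = 46.166°.

46.2°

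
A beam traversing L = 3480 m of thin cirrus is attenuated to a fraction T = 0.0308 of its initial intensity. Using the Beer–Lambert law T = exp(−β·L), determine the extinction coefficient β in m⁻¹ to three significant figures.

Beer–Lambert: T = exp(−βL) ⇒ β = −ln(T)/L = −ln(0.0308)/3480 = 3.4802/3480 = 0.001 m⁻¹.

0.00100 m⁻¹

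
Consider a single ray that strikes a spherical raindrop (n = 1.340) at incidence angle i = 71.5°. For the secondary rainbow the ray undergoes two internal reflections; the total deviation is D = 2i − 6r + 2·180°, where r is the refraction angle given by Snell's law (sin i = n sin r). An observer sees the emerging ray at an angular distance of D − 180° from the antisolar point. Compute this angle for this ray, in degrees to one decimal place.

sin r = sin 71.5° / 1.340 = 0.9483/1.340 = 0.7077; r = 45.05°.
D = 2·71.5° − 6·45.05° + 2·180° = 143.00° − 270.29° + 360° = 232.71°.
Angle from antisolar point = D − 180° = 52.71°.

52.7°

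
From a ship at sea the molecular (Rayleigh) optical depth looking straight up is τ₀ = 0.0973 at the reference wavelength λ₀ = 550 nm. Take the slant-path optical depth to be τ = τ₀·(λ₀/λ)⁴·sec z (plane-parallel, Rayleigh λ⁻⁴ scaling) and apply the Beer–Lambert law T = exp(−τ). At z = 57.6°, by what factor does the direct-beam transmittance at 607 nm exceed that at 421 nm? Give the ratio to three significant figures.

1.50

Airmass: sec 57.6° = 1.8663.
τ(607 nm) = 0.0973 × (550/607)⁴ × 1.8663 = 0.0973 × 0.6741 × 1.8663 = 0.1224.
τ(421 nm) = 0.0973 × (550/421)⁴ × 1.8663 = 0.0973 × 2.9129 × 1.8663 = 0.5289.
T(607)/T(421) = exp(τ_B − τ_A) = exp(0.4065) = 1.5016.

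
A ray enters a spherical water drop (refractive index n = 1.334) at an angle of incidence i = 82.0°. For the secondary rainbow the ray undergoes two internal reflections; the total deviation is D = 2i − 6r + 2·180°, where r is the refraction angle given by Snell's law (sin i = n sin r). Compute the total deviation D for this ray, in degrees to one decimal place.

sin r = sin 82.0° / 1.334 = 0.9903/1.334 = 0.7423; r = 47.93°.
D = 2·82.0° − 6·47.93° + 2·180° = 164.00° − 287.58° + 360° = 236.42°.

236.4°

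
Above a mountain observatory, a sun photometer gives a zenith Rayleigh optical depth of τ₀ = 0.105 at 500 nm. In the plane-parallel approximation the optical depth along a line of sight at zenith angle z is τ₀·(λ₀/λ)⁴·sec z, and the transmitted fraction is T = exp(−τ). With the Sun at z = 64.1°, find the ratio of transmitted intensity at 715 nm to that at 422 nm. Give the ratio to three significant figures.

Airmass: sec 64.1° = 2.2894.
τ(715 nm) = 0.105 × (500/715)⁴ × 2.2894 = 0.105 × 0.2391 × 2.2894 = 0.0575.
τ(422 nm) = 0.105 × (500/422)⁴ × 2.2894 = 0.105 × 1.9707 × 2.2894 = 0.4737.
T(715)/T(422) = exp(τ_B − τ_A) = exp(0.4162) = 1.5163.

1.52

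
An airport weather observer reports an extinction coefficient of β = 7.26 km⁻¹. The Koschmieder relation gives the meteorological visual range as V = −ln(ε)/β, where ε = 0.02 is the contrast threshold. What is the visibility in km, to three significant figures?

V = −ln(0.02) / 7.26 = 3.912 / 7.26 = 0.5388 km.

0.539 km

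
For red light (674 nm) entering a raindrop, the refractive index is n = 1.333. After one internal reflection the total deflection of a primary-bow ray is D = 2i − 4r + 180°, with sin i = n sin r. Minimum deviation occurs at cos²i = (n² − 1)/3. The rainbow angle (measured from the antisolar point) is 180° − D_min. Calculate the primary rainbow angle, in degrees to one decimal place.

42.1°

cos²i = (1.77689 − 1)/3 = 0.25896; i = arccos(0.50888) = 59.410°.
sin r = sin 59.410°/1.333 = 0.64579; r = 40.225°.
D_min = 2·59.410° − 4·40.225° + 180° = 137.922°.
Rainbow angle = 180° − D_min = 42.078°.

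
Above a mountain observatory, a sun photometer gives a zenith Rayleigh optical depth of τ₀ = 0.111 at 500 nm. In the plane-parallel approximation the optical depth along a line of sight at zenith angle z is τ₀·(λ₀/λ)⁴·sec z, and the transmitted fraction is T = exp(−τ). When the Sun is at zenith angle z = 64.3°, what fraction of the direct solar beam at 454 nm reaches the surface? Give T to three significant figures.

sec 64.3° = 2.3060.
τ = 0.111 × (500/454)⁴ × 2.3060 = 0.111 × 1.4711 × 2.3060 = 0.3766.
T = exp(−0.3766) = 0.6862.

0.686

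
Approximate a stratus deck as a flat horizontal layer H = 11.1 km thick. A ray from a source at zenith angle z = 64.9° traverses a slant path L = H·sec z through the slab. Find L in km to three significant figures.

sec z = 1/cos 64.9° = 2.3574.
L = 11.1 × 2.3574 = 26.167 km.

26.2 km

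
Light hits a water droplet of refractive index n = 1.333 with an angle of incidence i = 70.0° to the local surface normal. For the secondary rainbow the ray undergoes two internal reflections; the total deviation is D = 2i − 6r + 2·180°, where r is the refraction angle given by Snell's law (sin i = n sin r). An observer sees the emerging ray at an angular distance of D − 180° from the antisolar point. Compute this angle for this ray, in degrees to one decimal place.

51.0°

sin r = sin 70.0° / 1.333 = 0.9397/1.333 = 0.7049; r = 44.83°.
D = 2·70.0° − 6·44.83° + 2·180° = 140.00° − 268.95° + 360° = 231.05°.
Angle from antisolar point = D − 180° = 51.05°.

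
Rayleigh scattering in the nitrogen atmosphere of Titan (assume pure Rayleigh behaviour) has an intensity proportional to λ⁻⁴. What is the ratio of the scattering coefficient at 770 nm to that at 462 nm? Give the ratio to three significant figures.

Rayleigh scattering ∝ λ⁻⁴, so the ratio of coefficients is the inverse fourth power of the wavelength ratio.
σ(770)/σ(462) = (462/770)⁴ = (0.6000)⁴ = 0.1296.

0.130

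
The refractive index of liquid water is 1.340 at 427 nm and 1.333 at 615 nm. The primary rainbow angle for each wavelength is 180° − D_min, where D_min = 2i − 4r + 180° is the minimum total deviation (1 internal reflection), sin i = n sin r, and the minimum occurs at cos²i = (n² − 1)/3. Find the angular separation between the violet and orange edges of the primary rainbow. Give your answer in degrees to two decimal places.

At 427 nm (n = 1.340): cos²i = 0.26520 → i = 59.004°, r = 39.770°, D_min = 138.929°, rainbow angle = 41.071°.
At 615 nm (n = 1.333): cos²i = 0.25896 → i = 59.410°, r = 40.225°, D_min = 137.922°, rainbow angle = 42.078°.
Angular width = |41.071° − 42.078°| = 1.007°.

1.01°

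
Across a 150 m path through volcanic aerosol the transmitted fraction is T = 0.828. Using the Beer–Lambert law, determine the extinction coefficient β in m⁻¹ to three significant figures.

0.00126 m⁻¹

Beer–Lambert: T = exp(−βL) ⇒ β = −ln(T)/L = −ln(0.828)/150 = 0.1887/150 = 0.001258 m⁻¹.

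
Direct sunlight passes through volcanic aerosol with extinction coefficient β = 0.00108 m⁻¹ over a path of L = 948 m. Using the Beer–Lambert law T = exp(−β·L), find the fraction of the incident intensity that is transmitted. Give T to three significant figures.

τ = β·L = 0.00108 × 948 = 1.0238.
T = exp(−1.0238) = 0.3592.

0.359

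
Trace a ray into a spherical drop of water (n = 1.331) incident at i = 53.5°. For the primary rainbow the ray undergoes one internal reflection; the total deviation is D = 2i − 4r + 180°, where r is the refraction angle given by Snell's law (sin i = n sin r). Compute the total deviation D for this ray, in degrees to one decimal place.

sin r = sin 53.5° / 1.331 = 0.8039/1.331 = 0.6039; r = 37.15°.
D = 2·53.5° − 4·37.15° + 180° = 107.00° − 148.61° + 180° = 138.39°.

138.4°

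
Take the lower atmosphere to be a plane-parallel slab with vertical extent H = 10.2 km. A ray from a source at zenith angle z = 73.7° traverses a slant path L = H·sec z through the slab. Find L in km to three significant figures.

sec z = 1/cos 73.7° = 3.5629.
L = 10.2 × 3.5629 = 36.342 km.

36.3 km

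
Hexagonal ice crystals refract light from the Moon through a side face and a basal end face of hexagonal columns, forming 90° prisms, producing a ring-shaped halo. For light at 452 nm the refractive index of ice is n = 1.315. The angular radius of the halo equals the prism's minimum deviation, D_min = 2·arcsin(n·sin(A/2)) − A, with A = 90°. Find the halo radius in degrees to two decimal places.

46.82°

n·sin(A/2) = 1.315 × sin 45° = 1.315 × 0.7071 = 0.9298.
D_min = 2·arcsin(0.9298) − 90° = 2 × 68.411° − 90° = 46.821°.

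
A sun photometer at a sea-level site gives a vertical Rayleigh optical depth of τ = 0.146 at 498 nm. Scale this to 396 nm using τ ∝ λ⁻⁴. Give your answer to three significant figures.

τ(396 nm) = τ(498 nm) × (498/396)⁴ = 0.146 × (1.2576)⁴ = 0.146 × 2.5011 = 0.3652.

0.365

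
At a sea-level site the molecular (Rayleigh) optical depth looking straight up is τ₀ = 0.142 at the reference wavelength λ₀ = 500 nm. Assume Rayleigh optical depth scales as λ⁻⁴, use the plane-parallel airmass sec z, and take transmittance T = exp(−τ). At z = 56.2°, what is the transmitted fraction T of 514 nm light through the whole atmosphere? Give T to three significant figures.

0.796

sec 56.2° = 1.7976.
τ = 0.142 × (500/514)⁴ × 1.7976 = 0.142 × 0.8954 × 1.7976 = 0.2286.
T = exp(−0.2286) = 0.7957.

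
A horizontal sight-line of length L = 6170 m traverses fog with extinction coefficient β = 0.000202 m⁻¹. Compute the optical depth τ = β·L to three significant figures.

1.25

τ = β·L = 0.000202 × 6170 = 1.2463.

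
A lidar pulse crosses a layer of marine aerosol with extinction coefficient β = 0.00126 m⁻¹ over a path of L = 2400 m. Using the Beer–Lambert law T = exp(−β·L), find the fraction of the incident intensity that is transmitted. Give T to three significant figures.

0.0486

τ = β·L = 0.00126 × 2400 = 3.0240.
T = exp(−3.0240) = 0.0486.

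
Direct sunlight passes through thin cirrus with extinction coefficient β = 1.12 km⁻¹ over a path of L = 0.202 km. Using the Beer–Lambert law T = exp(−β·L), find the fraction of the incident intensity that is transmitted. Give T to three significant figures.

0.798

τ = β·L = 1.12 × 0.202 = 0.2262.
T = exp(−0.2262) = 0.7975.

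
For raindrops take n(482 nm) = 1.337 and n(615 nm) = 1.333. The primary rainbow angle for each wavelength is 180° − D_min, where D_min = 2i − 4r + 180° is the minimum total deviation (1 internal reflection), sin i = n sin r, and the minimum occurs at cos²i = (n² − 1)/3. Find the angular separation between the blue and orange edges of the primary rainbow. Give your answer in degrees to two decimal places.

At 482 nm (n = 1.337): cos²i = 0.26252 → i = 59.178°, r = 39.964°, D_min = 138.500°, rainbow angle = 41.500°.
At 615 nm (n = 1.333): cos²i = 0.25896 → i = 59.410°, r = 40.225°, D_min = 137.922°, rainbow angle = 42.078°.
Angular width = |41.500° − 42.078°| = 0.578°.

0.58°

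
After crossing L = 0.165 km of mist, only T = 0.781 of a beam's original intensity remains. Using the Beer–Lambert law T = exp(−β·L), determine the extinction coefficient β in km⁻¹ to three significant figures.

Beer–Lambert: T = exp(−βL) ⇒ β = −ln(T)/L = −ln(0.781)/0.165 = 0.2472/0.165 = 1.498 km⁻¹.

1.50 km⁻¹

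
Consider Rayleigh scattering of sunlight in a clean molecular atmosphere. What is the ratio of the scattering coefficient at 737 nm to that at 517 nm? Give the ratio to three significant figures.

0.242

Rayleigh scattering ∝ λ⁻⁴, so the ratio of coefficients is the inverse fourth power of the wavelength ratio.
σ(737)/σ(517) = (517/737)⁴ = (0.7015)⁴ = 0.2422.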